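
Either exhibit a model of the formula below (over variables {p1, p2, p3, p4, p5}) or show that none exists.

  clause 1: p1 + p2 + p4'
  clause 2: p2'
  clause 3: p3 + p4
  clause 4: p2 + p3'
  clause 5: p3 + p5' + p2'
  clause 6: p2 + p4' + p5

p1: 1, p2: 0, p3: 0, p4: 1, p5: 1

(p2') alone gives p2 = 0.
(p3') alone gives p3 = 0.
(p4) alone gives p4 = 1.
(p1) alone gives p1 = 1.
(p5) alone gives p5 = 1.
All clauses are satisfied.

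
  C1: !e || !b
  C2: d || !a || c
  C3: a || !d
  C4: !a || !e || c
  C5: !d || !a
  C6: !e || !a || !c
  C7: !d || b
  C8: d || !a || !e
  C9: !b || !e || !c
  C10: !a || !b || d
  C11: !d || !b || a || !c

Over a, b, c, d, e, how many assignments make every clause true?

There are 2^5 = 32 truth assignments over (a, b, c, d, e).
Split on d. With d = true, the clauses containing d are satisfied and !d drops from the rest; 0 of the 2^4 = 16 assignments to the other variables satisfy what remains.
With d = false, by the same count on the reduced clause set, 7 assignments work.
Total: 0 + 7 = 7.

7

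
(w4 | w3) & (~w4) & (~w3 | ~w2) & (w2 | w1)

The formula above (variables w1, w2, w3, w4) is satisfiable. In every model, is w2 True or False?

Suppose w2 = 1.
(~w4) alone gives w4 = 0.
(w3) alone gives w3 = 1.
Now (~w3) is unsatisfied and unit — conflict.
So every satisfying assignment has w2 = False.

False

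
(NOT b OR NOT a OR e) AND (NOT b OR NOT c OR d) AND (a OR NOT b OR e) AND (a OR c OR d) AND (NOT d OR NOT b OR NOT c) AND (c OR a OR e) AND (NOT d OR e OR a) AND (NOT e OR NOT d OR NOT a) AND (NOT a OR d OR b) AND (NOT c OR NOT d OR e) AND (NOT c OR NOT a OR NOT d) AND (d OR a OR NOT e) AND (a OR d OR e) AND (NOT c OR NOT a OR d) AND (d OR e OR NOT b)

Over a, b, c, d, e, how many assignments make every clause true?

There are 2^5 = 32 truth assignments over (a, b, c, d, e).
Split on d. With d = true, the clauses containing d are satisfied and NOT d drops from the rest; 4 of the 2^4 = 16 assignments to the other variables satisfy what remains.
With d = false, by the same count on the reduced clause set, 1 assignment works.
(One model: a=F, b=F, c=F, d=T, e=T.)
Total: 4 + 1 = 5.

5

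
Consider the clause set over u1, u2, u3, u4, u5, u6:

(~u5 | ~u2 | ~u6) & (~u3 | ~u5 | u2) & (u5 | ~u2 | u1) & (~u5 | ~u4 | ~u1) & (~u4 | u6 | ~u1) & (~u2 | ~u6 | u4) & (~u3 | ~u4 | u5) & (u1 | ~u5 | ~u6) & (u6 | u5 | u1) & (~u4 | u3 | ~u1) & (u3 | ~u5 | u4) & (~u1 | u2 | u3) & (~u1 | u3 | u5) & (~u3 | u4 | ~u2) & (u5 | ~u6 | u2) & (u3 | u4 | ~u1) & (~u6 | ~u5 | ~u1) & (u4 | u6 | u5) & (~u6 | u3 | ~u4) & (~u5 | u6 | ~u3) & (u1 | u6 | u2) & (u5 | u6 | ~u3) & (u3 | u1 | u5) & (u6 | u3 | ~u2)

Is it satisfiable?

Try u5 = 0.
Try u2 = 0.
Unit clause (~u6) forces u6 = 0.
Unit clause (u1) forces u1 = 1.
Unit clause (~u4) forces u4 = 0.
Now (u4) is unsatisfied and unit — conflict.
That branch fails; take u2 = 1 instead.
Unit clause (u1) forces u1 = 1.
Unit clause (u3) forces u3 = 1.
Unit clause (~u4) forces u4 = 0.
Now (u4) is unsatisfied and unit — conflict.
Either choice for u2 ends in contradiction.
That branch fails; take u5 = 1 instead.
Try u2 = 0.
Unit clause (~u3) forces u3 = 0.
Unit clause (u4) forces u4 = 1.
Unit clause (~u1) forces u1 = 0.
Unit clause (~u6) forces u6 = 0.
Now (u6) is unsatisfied and unit — conflict.
That branch fails; take u2 = 1 instead.
Unit clause (~u6) forces u6 = 0.
Unit clause (~u3) forces u3 = 0.
Now (u3) is unsatisfied and unit — conflict.
Either choice for u2 ends in contradiction.
Either choice for u5 ends in contradiction.
No assignment satisfies every clause.

No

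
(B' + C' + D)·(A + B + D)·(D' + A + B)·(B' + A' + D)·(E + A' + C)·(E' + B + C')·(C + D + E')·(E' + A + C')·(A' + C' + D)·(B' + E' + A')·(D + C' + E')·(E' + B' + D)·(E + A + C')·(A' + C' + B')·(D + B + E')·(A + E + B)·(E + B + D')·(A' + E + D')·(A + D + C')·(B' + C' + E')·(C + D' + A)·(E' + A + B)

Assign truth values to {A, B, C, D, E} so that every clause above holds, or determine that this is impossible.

Try B = 1.
Try C = 0.
Try A = 0.
From the singleton clause (D'), D = 0.
From the singleton clause (E'), E = 0.
All clauses are satisfied.

A: 0; B: 1; C: 0; D: 0; E: 0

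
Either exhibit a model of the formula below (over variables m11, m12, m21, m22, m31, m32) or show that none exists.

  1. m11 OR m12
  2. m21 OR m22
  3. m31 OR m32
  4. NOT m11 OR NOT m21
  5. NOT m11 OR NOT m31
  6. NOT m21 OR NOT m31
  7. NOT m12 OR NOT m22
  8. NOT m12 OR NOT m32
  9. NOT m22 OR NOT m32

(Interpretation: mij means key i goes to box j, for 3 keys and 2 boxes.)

Case m11 = true:
From the singleton clause (NOT m21), m21 = false.
From the singleton clause (m22), m22 = true.
From the singleton clause (NOT m31), m31 = false.
From the singleton clause (m32), m32 = true.
Now (NOT m32) is unsatisfied and unit — conflict.
Backtrack on m11: now try m11 = false.
From the singleton clause (m12), m12 = true.
From the singleton clause (NOT m22), m22 = false.
From the singleton clause (m21), m21 = true.
From the singleton clause (NOT m31), m31 = false.
From the singleton clause (m32), m32 = true.
Now (NOT m32) is unsatisfied and unit — conflict.
Both values of m11 lead to a conflict.

UNSATISFIABLE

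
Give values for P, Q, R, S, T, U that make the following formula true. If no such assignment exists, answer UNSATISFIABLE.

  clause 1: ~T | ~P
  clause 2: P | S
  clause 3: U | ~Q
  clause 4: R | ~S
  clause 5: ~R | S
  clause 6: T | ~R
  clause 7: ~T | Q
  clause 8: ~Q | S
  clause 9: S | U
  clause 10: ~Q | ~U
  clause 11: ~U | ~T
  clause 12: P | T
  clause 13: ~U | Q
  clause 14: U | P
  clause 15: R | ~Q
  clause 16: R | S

UNSATISFIABLE

Case T = 0:
From the singleton clause (~R), R = 0.
From the singleton clause (~S), S = 0.
That conflicts with the unit clause (S).
Backtrack on T: now try T = 1.
From the singleton clause (~P), P = 0.
From the singleton clause (S), S = 1.
From the singleton clause (R), R = 1.
From the singleton clause (Q), Q = 1.
From the singleton clause (U), U = 1.
That conflicts with the unit clause (~U).
Either choice for T ends in contradiction.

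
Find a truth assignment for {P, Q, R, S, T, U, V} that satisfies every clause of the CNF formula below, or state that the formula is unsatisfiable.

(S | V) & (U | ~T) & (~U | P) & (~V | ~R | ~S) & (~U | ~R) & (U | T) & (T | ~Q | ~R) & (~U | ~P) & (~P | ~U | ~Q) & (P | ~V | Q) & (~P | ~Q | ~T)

UNSATISFIABLE

Try S = 1.
Try U = 1.
(P) alone gives P = 1.
That conflicts with the unit clause (~P).
That branch fails; take U = 0 instead.
(~T) alone gives T = 0.
That conflicts with the unit clause (T).
Both values of U lead to a conflict.
That branch fails; take S = 0 instead.
(V) alone gives V = 1.
Try U = 1.
(P) alone gives P = 1.
That conflicts with the unit clause (~P).
That branch fails; take U = 0 instead.
(~T) alone gives T = 0.
That conflicts with the unit clause (T).
Both values of U lead to a conflict.
Both values of S lead to a conflict.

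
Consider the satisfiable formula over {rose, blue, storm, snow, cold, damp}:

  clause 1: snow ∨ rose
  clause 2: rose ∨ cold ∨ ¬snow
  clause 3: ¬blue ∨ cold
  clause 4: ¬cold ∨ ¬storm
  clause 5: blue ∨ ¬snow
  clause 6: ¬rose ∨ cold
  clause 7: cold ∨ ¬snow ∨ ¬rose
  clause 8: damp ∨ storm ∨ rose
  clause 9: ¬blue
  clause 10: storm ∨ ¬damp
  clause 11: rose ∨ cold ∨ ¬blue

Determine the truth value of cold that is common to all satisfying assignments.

True

Suppose cold = False.
The clause (¬blue) is unit, so blue = False.
The clause (¬snow) is unit, so snow = False.
The clause (rose) is unit, so rose = True.
That conflicts with the unit clause (¬rose).
So every satisfying assignment has cold = True.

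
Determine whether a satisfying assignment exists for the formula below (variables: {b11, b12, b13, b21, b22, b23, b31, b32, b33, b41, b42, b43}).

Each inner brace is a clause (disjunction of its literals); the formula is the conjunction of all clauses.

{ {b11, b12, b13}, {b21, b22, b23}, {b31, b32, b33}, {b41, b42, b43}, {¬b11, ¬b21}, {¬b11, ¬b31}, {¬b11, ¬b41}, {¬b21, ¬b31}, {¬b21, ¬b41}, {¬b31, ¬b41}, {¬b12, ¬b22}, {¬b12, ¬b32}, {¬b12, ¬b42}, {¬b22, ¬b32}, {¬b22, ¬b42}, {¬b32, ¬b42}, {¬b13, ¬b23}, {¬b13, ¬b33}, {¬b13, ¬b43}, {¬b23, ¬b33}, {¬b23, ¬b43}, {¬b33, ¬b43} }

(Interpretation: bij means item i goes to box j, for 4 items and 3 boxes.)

Try b11 = False.
Try b12 = True.
Unit clause (¬b22) forces b22 = False.
Unit clause (¬b32) forces b32 = False.
Unit clause (¬b42) forces b42 = False.
Try b21 = True.
Unit clause (¬b31) forces b31 = False.
Unit clause (b33) forces b33 = True.
Unit clause (¬b41) forces b41 = False.
Unit clause (b43) forces b43 = True.
Now (¬b43) is unsatisfied and unit — conflict.
So b21 must be the other value — set b21 = False.
Unit clause (b23) forces b23 = True.
Unit clause (¬b13) forces b13 = False.
Unit clause (¬b33) forces b33 = False.
Unit clause (b31) forces b31 = True.
Unit clause (¬b41) forces b41 = False.
Unit clause (b43) forces b43 = True.
Now (¬b43) is unsatisfied and unit — conflict.
Neither b21 = True nor b21 = False works.
So b12 must be the other value — set b12 = False.
Unit clause (b13) forces b13 = True.
Unit clause (¬b23) forces b23 = False.
Unit clause (¬b33) forces b33 = False.
Unit clause (¬b43) forces b43 = False.
Try b21 = True.
Unit clause (¬b31) forces b31 = False.
Unit clause (b32) forces b32 = True.
Unit clause (¬b41) forces b41 = False.
Unit clause (b42) forces b42 = True.
Now (¬b42) is unsatisfied and unit — conflict.
So b21 must be the other value — set b21 = False.
Unit clause (b22) forces b22 = True.
Unit clause (¬b32) forces b32 = False.
Unit clause (b31) forces b31 = True.
Unit clause (¬b41) forces b41 = False.
Unit clause (b42) forces b42 = True.
Now (¬b42) is unsatisfied and unit — conflict.
Neither b21 = True nor b21 = False works.
Neither b12 = True nor b12 = False works.
So b11 must be the other value — set b11 = True.
Unit clause (¬b21) forces b21 = False.
Unit clause (¬b31) forces b31 = False.
Unit clause (¬b41) forces b41 = False.
Try b22 = True.
Unit clause (¬b12) forces b12 = False.
Unit clause (¬b32) forces b32 = False.
Unit clause (b33) forces b33 = True.
Unit clause (¬b42) forces b42 = False.
Unit clause (b43) forces b43 = True.
Now (¬b43) is unsatisfied and unit — conflict.
So b22 must be the other value — set b22 = False.
Unit clause (b23) forces b23 = True.
Unit clause (¬b13) forces b13 = False.
Unit clause (¬b33) forces b33 = False.
Unit clause (b32) forces b32 = True.
Unit clause (¬b12) forces b12 = False.
Unit clause (¬b42) forces b42 = False.
Unit clause (b43) forces b43 = True.
Now (¬b43) is unsatisfied and unit — conflict.
Neither b22 = True nor b22 = False works.
Neither b11 = True nor b11 = False works.
No assignment satisfies every clause.

Unsatisfiable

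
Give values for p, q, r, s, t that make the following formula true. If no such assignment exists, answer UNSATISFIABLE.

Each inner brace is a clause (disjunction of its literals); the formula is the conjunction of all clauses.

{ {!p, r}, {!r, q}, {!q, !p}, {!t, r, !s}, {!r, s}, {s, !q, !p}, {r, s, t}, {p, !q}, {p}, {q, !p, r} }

UNSATISFIABLE

From the singleton clause (p), p = true.
From the singleton clause (r), r = true.
From the singleton clause (q), q = true.
Now (!q) is unsatisfied and unit — conflict.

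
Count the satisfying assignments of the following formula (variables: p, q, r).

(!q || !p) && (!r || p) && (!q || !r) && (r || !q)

There are 2^3 = 8 truth assignments over (p, q, r).
Check each against the 4 clauses (columns in the order p, q, r):
  F F F  ✓ satisfies all
  F F T  ✗ fails (!r || p)
  F T F  ✗ fails (r || !q)
  F T T  ✗ fails (!r || p)
  T F F  ✓ satisfies all
  T F T  ✓ satisfies all
  T T F  ✗ fails (!q || !p)
  T T T  ✗ fails (!q || !p)
3 of the 8 rows are models.

3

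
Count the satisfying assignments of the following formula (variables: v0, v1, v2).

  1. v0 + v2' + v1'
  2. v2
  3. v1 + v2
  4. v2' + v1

There are 2^3 = 8 truth assignments over (v0, v1, v2).
Check each against the 4 clauses (columns in the order v0, v1, v2):
  F F F  ✗ fails (v2)
  F F T  ✗ fails (v2' + v1)
  F T F  ✗ fails (v2)
  F T T  ✗ fails (v0 + v2' + v1')
  T F F  ✗ fails (v2)
  T F T  ✗ fails (v2' + v1)
  T T F  ✗ fails (v2)
  T T T  ✓ satisfies all
1 of the 8 rows is a model.

1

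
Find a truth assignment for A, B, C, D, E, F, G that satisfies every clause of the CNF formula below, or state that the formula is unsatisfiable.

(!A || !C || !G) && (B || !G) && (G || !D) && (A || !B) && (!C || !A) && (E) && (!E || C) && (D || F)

A: false; B: false; C: true; D: false; E: true; F: true; G: false

(E) alone gives E = true.
(C) alone gives C = true.
(!A) alone gives A = false.
(!B) alone gives B = false.
(!G) alone gives G = false.
(!D) alone gives D = false.
(F) alone gives F = true.
Every clause now holds.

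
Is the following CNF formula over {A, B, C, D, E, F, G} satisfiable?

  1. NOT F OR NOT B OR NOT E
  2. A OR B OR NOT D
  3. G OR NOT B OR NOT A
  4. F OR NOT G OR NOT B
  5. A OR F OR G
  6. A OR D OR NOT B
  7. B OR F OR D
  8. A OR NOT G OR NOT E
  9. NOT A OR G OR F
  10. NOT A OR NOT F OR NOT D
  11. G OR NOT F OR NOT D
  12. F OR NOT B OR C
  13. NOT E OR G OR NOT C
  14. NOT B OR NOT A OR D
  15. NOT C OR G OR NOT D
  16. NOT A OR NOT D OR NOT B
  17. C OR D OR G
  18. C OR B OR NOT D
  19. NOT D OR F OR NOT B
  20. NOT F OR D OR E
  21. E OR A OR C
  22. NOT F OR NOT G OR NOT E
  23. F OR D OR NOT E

Satisfiable

Suppose F = false.
Suppose G = true.
Unit clause (NOT B) forces B = false.
Unit clause (D) forces D = true.
Unit clause (A) forces A = true.
Unit clause (C) forces C = true.
No clause remains; E is free.
A satisfying assignment: A=true,  B=false,  C=true,  D=true,  E=true,  F=false,  G=true.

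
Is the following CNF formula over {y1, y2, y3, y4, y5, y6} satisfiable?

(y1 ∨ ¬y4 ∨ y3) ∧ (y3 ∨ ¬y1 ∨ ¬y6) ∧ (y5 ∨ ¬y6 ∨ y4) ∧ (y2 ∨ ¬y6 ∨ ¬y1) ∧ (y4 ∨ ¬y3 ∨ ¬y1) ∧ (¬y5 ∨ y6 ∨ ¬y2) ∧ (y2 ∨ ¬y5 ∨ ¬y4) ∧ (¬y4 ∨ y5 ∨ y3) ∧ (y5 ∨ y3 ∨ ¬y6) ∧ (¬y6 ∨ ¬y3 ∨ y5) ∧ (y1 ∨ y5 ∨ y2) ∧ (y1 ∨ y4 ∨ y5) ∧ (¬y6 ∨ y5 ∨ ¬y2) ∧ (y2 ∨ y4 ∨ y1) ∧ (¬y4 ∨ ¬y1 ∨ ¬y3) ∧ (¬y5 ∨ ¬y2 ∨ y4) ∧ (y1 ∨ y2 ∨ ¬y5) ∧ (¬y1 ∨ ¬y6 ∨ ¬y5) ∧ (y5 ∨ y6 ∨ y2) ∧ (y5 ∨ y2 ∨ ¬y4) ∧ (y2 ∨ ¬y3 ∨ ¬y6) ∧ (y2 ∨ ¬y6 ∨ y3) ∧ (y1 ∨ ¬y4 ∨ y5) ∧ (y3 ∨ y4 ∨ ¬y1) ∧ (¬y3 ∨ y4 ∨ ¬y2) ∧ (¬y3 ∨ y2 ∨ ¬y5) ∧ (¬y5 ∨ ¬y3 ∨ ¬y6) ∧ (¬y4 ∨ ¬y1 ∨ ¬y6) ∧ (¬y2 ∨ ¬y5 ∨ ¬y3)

Case y1 = True:
Case y3 = True:
The clause (y4) is unit, so y4 = True.
But (¬y4) is also a unit clause — contradiction.
Backtrack on y3: now try y3 = False.
The clause (¬y6) is unit, so y6 = False.
The clause (y4) is unit, so y4 = True.
The clause (y5) is unit, so y5 = True.
The clause (¬y2) is unit, so y2 = False.
But (y2) is also a unit clause — contradiction.
Both values of y3 lead to a conflict.
Backtrack on y1: now try y1 = False.
Case y4 = False:
The clause (y5) is unit, so y5 = True.
The clause (y2) is unit, so y2 = True.
But (¬y2) is also a unit clause — contradiction.
Backtrack on y4: now try y4 = True.
The clause (y3) is unit, so y3 = True.
The clause (y5) is unit, so y5 = True.
The clause (y2) is unit, so y2 = True.
But (¬y2) is also a unit clause — contradiction.
Both values of y4 lead to a conflict.
Both values of y1 lead to a conflict.
No assignment satisfies every clause.

No, unsatisfiable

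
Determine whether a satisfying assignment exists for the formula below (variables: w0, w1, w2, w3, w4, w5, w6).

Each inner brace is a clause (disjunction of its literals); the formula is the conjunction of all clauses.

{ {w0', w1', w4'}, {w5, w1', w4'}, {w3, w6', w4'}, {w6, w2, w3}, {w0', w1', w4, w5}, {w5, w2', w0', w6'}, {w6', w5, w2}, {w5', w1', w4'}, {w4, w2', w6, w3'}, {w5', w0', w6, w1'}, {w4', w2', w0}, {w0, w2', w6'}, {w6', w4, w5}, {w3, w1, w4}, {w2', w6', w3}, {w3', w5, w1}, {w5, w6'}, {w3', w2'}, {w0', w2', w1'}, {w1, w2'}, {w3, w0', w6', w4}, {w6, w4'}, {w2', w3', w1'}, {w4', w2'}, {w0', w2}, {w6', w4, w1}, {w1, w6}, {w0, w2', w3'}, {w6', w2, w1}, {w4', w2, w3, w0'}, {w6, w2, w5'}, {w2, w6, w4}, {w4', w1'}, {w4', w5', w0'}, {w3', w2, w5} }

Try w5 = 1.
Try w1 = 1.
The clause (w4') is unit, so w4 = 0.
Try w0 = 0.
Try w2 = 0.
The clause (w6) is unit, so w6 = 1.
Every clause is now satisfied; w3 is unconstrained.
A satisfying assignment: w0 ↦ 0; w1 ↦ 1; w2 ↦ 0; w3 ↦ 1; w4 ↦ 0; w5 ↦ 1; w6 ↦ 1.

Yes, satisfiable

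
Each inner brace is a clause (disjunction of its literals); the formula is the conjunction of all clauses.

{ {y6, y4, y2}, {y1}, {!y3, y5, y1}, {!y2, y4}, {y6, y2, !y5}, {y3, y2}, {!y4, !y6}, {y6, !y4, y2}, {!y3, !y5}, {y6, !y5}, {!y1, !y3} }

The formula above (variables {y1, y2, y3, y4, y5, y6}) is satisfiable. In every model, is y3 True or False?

Suppose y3 = true.
Unit clause (y1) forces y1 = true.
But (!y1) is also a unit clause — contradiction.
So every satisfying assignment has y3 = False.

False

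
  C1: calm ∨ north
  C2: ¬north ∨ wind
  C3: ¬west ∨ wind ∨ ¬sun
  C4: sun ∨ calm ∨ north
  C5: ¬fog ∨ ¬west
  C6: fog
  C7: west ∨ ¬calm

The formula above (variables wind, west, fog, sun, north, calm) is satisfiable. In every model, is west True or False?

False

Suppose west = True.
Unit clause (¬fog) forces fog = False.
Now (fog) is unsatisfied and unit — conflict.
So every satisfying assignment has west = False.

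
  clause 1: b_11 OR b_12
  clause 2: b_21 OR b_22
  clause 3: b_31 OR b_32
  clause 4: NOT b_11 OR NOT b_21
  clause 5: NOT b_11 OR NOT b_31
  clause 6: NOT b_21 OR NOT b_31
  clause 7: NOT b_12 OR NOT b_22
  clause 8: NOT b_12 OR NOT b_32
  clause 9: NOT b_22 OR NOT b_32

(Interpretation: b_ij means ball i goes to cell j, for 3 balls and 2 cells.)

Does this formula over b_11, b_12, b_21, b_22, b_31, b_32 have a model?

Branch on b_11: set b_11 = true.
Unit clause (NOT b_21) forces b_21 = false.
Unit clause (b_22) forces b_22 = true.
Unit clause (NOT b_31) forces b_31 = false.
Unit clause (b_32) forces b_32 = true.
Now (NOT b_32) is unsatisfied and unit — conflict.
So b_11 must be the other value — set b_11 = false.
Unit clause (b_12) forces b_12 = true.
Unit clause (NOT b_22) forces b_22 = false.
Unit clause (b_21) forces b_21 = true.
Unit clause (NOT b_31) forces b_31 = false.
Unit clause (b_32) forces b_32 = true.
Now (NOT b_32) is unsatisfied and unit — conflict.
Both values of b_11 lead to a conflict.
No assignment satisfies every clause.

No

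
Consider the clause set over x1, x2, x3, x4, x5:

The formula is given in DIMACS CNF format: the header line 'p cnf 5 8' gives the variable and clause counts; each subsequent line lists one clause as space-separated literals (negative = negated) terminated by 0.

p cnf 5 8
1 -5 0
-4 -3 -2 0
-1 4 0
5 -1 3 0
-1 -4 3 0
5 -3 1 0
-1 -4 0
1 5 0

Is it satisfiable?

Try x1 = True.
From the singleton clause (x4), x4 = True.
That conflicts with the unit clause (¬x4).
So x1 must be the other value — set x1 = False.
From the singleton clause (¬x5), x5 = False.
That conflicts with the unit clause (x5).
Neither x1 = True nor x1 = False works.
No assignment satisfies every clause.

No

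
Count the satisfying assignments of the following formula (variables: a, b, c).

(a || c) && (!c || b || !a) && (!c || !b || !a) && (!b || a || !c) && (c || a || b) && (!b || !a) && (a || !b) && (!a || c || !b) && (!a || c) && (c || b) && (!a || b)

1

There are 2^3 = 8 truth assignments over (a, b, c).
Check each against the 11 clauses (columns in the order a, b, c):
  F F F  ✗ fails (a || c)
  F F T  ✓ satisfies all
  F T F  ✗ fails (a || c)
  F T T  ✗ fails (!b || a || !c)
  T F F  ✗ fails (!a || c)
  T F T  ✗ fails (!c || b || !a)
  T T F  ✗ fails (!b || !a)
  T T T  ✗ fails (!c || !b || !a)
1 of the 8 rows is a model.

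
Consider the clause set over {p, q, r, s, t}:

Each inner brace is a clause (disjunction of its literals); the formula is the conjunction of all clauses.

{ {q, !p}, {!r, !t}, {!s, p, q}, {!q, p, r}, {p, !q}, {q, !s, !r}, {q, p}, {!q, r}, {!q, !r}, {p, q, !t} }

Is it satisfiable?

Branch on q: set q = true.
From the singleton clause (p), p = true.
From the singleton clause (r), r = true.
But (!r) is also a unit clause — contradiction.
Backtrack on q: now try q = false.
From the singleton clause (!p), p = false.
But (p) is also a unit clause — contradiction.
Neither q = true nor q = false works.
No assignment satisfies every clause.

No, unsatisfiable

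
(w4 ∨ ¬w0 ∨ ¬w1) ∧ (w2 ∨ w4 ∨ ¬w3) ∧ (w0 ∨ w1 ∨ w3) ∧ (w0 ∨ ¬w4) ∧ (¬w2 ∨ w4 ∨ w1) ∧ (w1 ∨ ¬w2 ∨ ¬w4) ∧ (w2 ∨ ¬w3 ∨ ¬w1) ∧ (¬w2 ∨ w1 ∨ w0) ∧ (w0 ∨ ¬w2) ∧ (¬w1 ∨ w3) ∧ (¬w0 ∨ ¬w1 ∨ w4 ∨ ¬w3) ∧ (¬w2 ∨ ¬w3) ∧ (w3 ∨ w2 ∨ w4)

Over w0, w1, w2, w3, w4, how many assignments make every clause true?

There are 2^5 = 32 truth assignments over (w0, w1, w2, w3, w4).
Split on w4. With w4 = True, the clauses containing w4 are satisfied and ¬w4 drops from the rest; 2 of the 2^4 = 16 assignments to the other variables satisfy what remains.
With w4 = False, by the same count on the reduced clause set, 0 assignments work.
Total: 2 + 0 = 2.

2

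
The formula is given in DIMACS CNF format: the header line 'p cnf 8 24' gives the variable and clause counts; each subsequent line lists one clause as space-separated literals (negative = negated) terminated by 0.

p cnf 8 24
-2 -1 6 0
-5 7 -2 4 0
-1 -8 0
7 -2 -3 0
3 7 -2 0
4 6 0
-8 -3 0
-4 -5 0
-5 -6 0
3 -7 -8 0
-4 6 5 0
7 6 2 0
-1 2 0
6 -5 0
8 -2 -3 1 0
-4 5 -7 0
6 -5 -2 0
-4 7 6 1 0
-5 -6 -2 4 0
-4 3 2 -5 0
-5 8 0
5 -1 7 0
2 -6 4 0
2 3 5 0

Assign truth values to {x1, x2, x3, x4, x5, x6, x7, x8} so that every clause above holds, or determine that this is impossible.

x1: False; x2: True; x3: False; x4: False; x5: False; x6: True; x7: True; x8: False

Try x1 = False.
Try x4 = False.
Unit clause (x6) forces x6 = True.
Unit clause (¬x5) forces x5 = False.
Unit clause (x2) forces x2 = True.
Try x7 = True.
Try x8 = False.
Unit clause (¬x3) forces x3 = False.
This assignment satisfies each clause.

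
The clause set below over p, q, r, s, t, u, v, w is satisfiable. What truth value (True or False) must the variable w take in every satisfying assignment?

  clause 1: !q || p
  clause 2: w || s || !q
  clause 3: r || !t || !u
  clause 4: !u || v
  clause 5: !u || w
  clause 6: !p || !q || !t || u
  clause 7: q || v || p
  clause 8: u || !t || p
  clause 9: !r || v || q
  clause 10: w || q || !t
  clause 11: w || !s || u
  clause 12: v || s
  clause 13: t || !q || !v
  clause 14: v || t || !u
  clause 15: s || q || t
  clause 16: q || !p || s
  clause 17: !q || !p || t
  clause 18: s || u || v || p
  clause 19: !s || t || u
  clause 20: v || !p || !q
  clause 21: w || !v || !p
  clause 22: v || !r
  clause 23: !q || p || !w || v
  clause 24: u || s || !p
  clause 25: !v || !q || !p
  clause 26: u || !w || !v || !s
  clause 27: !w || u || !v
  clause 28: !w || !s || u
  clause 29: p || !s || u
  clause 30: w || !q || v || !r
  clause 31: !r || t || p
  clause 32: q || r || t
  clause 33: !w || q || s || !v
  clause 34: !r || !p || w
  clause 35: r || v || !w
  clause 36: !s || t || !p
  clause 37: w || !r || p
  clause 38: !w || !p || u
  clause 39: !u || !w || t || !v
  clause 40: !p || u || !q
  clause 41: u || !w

True

Suppose w = false.
(!u) alone gives u = false.
(!s) alone gives s = false.
(!q) alone gives q = false.
(!t) alone gives t = false.
But (t) is also a unit clause — contradiction.
So every satisfying assignment has w = True.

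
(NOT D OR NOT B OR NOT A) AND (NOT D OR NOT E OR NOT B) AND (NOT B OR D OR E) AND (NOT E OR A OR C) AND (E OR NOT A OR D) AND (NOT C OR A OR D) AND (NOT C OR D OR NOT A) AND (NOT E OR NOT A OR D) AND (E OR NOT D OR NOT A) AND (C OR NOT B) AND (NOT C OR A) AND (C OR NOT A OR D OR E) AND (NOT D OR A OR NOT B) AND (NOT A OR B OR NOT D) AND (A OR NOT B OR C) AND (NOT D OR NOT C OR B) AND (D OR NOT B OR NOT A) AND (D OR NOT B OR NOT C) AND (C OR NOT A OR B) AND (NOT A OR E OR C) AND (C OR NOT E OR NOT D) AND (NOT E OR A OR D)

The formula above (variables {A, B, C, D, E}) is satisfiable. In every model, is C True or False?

Suppose C = true.
(A) alone gives A = true.
(D) alone gives D = true.
(NOT B) alone gives B = false.
Now (B) is unsatisfied and unit — conflict.
So every satisfying assignment has C = False.

False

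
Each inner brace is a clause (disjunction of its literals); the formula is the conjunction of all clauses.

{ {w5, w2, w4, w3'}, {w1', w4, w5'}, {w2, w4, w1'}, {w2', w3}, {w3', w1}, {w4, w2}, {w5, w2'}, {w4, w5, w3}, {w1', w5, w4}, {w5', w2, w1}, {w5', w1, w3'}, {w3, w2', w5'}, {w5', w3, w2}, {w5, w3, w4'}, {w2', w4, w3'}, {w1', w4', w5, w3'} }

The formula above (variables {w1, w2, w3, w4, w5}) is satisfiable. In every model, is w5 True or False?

Suppose w5 = 0.
(w2') alone gives w2 = 0.
(w4) alone gives w4 = 1.
(w3) alone gives w3 = 1.
(w1) alone gives w1 = 1.
That conflicts with the unit clause (w1').
So every satisfying assignment has w5 = True.

True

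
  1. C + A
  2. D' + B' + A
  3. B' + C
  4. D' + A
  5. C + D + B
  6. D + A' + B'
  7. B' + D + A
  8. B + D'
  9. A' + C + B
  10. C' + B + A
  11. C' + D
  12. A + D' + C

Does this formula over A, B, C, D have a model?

Satisfiable

Try C = 1.
From the singleton clause (D), D = 1.
From the singleton clause (A), A = 1.
From the singleton clause (B), B = 1.
All clauses are satisfied.
A satisfying assignment: A ↦ 1,  B ↦ 1,  C ↦ 1,  D ↦ 1.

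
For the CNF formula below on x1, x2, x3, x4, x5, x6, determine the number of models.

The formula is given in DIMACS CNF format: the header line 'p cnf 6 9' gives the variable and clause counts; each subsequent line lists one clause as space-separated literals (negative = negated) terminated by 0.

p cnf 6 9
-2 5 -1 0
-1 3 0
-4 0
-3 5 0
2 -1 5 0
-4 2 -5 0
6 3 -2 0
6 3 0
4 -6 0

4

There are 2^6 = 64 truth assignments over (x1, x2, x3, x4, x5, x6).
Split on x4. With x4 = True, the clauses containing x4 are satisfied and ¬x4 drops from the rest; 0 of the 2^5 = 32 assignments to the other variables satisfy what remains.
With x4 = False, by the same count on the reduced clause set, 4 assignments work.
Total: 0 + 4 = 4.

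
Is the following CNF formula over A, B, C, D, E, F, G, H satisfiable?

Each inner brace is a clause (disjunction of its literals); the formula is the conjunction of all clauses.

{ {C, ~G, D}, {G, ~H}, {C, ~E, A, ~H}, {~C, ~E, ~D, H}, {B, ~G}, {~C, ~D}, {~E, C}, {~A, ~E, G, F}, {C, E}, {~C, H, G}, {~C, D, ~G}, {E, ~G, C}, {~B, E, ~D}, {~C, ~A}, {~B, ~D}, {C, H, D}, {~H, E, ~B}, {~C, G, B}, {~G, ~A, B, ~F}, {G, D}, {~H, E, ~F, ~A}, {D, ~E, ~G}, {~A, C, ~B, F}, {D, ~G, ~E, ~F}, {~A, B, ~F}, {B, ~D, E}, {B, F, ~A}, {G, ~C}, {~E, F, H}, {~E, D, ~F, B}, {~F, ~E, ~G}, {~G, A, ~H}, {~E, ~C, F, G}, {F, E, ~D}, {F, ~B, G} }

Branch on G: set G = 1.
(B) alone gives B = 1.
(~D) alone gives D = 0.
(C) alone gives C = 1.
Now (~C) is unsatisfied and unit — conflict.
That branch fails; take G = 0 instead.
(~H) alone gives H = 0.
(~C) alone gives C = 0.
(~E) alone gives E = 0.
Now (E) is unsatisfied and unit — conflict.
Either choice for G ends in contradiction.
No assignment satisfies every clause.

Unsatisfiable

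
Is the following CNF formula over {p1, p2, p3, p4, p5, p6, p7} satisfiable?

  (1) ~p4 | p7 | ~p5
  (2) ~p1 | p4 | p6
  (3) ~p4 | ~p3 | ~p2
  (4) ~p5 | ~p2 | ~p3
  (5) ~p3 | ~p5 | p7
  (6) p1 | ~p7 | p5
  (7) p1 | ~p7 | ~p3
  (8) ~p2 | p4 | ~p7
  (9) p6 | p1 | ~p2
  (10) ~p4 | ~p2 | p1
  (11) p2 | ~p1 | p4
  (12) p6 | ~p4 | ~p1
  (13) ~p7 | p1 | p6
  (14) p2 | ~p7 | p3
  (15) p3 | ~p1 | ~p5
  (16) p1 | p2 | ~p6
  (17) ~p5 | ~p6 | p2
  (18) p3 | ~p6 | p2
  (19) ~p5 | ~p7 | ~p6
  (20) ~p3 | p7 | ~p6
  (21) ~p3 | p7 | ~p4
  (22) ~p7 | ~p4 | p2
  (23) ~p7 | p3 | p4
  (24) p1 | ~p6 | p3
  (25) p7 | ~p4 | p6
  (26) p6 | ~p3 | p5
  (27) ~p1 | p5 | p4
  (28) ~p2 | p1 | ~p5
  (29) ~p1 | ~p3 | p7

Satisfiable

Try p4 = 1.
Try p7 = 0.
(~p5) alone gives p5 = 0.
(~p3) alone gives p3 = 0.
(p6) alone gives p6 = 1.
(p2) alone gives p2 = 1.
(p1) alone gives p1 = 1.
Every clause now holds.
A satisfying assignment: p1: 1,  p2: 1,  p3: 0,  p4: 1,  p5: 0,  p6: 1,  p7: 0.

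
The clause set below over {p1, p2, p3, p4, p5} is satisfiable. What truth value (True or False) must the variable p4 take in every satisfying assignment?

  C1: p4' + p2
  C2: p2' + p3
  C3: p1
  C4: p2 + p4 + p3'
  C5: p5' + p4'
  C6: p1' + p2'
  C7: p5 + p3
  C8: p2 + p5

False

Suppose p4 = 1.
(p2) alone gives p2 = 1.
(p3) alone gives p3 = 1.
(p1) alone gives p1 = 1.
But (p1') is also a unit clause — contradiction.
So every satisfying assignment has p4 = False.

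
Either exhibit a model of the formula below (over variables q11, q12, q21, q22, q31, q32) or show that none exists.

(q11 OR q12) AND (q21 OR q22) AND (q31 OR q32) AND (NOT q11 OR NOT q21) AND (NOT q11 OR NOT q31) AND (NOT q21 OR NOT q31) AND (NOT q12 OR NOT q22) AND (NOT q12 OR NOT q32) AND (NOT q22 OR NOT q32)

Try q11 = true.
Unit clause (NOT q21) forces q21 = false.
Unit clause (q22) forces q22 = true.
Unit clause (NOT q31) forces q31 = false.
Unit clause (q32) forces q32 = true.
Now (NOT q32) is unsatisfied and unit — conflict.
Backtrack on q11: now try q11 = false.
Unit clause (q12) forces q12 = true.
Unit clause (NOT q22) forces q22 = false.
Unit clause (q21) forces q21 = true.
Unit clause (NOT q31) forces q31 = false.
Unit clause (q32) forces q32 = true.
Now (NOT q32) is unsatisfied and unit — conflict.
Neither q11 = true nor q11 = false works.

UNSATISFIABLE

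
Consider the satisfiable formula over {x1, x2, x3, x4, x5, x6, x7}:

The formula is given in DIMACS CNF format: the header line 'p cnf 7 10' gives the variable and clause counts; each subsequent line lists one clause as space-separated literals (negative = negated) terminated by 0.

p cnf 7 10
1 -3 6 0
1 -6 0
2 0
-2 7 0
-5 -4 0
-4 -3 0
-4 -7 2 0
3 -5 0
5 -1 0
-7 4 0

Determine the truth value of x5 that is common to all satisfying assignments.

False

Suppose x5 = True.
Unit clause (x2) forces x2 = True.
Unit clause (x7) forces x7 = True.
Unit clause (¬x4) forces x4 = False.
But (x4) is also a unit clause — contradiction.
So every satisfying assignment has x5 = False.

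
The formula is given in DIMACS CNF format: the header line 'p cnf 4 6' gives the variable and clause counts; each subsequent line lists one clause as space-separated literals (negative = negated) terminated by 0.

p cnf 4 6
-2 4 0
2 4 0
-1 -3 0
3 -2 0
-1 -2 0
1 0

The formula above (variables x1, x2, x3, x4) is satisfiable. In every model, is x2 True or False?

Suppose x2 = True.
(x4) alone gives x4 = True.
(x3) alone gives x3 = True.
(¬x1) alone gives x1 = False.
That conflicts with the unit clause (x1).
So every satisfying assignment has x2 = False.

False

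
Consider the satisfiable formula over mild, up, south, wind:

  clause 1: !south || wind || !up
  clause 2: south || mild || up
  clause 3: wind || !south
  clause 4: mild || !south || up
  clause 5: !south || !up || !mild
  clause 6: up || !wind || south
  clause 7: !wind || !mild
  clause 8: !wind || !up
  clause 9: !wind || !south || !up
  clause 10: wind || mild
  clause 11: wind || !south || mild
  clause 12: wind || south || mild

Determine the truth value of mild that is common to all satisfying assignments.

Suppose mild = false.
Unit clause (wind) forces wind = true.
Unit clause (!up) forces up = false.
Unit clause (south) forces south = true.
That conflicts with the unit clause (!south).
So every satisfying assignment has mild = True.

True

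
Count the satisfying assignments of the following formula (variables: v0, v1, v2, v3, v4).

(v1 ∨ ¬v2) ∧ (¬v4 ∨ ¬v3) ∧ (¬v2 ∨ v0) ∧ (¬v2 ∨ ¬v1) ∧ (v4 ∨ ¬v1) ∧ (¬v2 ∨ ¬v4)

There are 2^5 = 32 truth assignments over (v0, v1, v2, v3, v4).
Split on v2. With v2 = True, the clauses containing v2 are satisfied and ¬v2 drops from the rest; 0 of the 2^4 = 16 assignments to the other variables satisfy what remains.
With v2 = False, by the same count on the reduced clause set, 8 assignments work.
Total: 0 + 8 = 8.

8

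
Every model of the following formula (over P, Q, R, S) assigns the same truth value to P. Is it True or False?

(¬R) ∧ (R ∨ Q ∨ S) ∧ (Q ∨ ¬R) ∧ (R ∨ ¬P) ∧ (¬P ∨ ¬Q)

False

Suppose P = True.
The clause (¬R) is unit, so R = False.
Now (R) is unsatisfied and unit — conflict.
So every satisfying assignment has P = False.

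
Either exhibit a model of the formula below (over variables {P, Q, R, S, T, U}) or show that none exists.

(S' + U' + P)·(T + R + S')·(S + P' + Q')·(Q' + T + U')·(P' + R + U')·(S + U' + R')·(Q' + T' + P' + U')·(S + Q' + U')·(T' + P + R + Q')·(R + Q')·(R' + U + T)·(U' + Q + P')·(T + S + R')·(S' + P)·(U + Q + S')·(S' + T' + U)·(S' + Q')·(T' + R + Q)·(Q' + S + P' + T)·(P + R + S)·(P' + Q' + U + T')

Case R = 1:
Case S = 0:
The clause (U') is unit, so U = 0.
The clause (T) is unit, so T = 1.
Case P = 0:
All clauses hold; Q can take either value.

P: 0,  Q: 0,  R: 1,  S: 0,  T: 1,  U: 0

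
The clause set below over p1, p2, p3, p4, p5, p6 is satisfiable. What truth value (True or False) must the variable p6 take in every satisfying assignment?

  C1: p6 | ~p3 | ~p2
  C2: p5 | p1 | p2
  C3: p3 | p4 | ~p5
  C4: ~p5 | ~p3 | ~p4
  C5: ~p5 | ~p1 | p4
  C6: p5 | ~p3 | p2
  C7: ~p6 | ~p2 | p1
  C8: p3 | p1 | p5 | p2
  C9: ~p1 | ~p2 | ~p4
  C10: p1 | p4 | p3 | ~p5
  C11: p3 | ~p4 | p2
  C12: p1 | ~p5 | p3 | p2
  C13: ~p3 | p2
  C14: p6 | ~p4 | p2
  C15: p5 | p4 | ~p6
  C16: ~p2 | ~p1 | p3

False

Suppose p6 = 1.
Branch on p2: set p2 = 0.
Unit clause (~p3) forces p3 = 0.
Unit clause (~p4) forces p4 = 0.
Unit clause (~p5) forces p5 = 0.
Now (p5) is unsatisfied and unit — conflict.
Undo p2 and try p2 = 1.
Unit clause (p1) forces p1 = 1.
Unit clause (~p4) forces p4 = 0.
Unit clause (~p5) forces p5 = 0.
Now (p5) is unsatisfied and unit — conflict.
Both values of p2 lead to a conflict.
So every satisfying assignment has p6 = False.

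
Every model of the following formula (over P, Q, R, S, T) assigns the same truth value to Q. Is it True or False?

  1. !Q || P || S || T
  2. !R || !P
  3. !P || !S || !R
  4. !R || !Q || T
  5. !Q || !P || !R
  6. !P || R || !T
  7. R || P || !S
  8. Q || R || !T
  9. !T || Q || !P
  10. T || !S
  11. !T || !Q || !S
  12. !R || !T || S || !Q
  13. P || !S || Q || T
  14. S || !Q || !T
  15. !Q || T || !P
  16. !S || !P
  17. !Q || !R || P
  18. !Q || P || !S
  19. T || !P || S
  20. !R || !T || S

False

Suppose Q = true.
Suppose R = false.
Suppose P = false.
(!S) alone gives S = false.
(T) alone gives T = true.
That conflicts with the unit clause (!T).
Undo P and try P = true.
(!T) alone gives T = false.
That conflicts with the unit clause (T).
Either choice for P ends in contradiction.
Undo R and try R = true.
(!P) alone gives P = false.
That conflicts with the unit clause (P).
Either choice for R ends in contradiction.
So every satisfying assignment has Q = False.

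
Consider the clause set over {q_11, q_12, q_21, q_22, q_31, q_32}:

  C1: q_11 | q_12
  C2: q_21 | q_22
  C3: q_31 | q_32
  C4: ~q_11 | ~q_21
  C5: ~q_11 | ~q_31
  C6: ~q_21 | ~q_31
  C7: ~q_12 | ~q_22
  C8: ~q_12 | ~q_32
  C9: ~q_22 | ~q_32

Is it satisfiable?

No

Suppose q_11 = 1.
The clause (~q_21) is unit, so q_21 = 0.
The clause (q_22) is unit, so q_22 = 1.
The clause (~q_31) is unit, so q_31 = 0.
The clause (q_32) is unit, so q_32 = 1.
That conflicts with the unit clause (~q_32).
Undo q_11 and try q_11 = 0.
The clause (q_12) is unit, so q_12 = 1.
The clause (~q_22) is unit, so q_22 = 0.
The clause (q_21) is unit, so q_21 = 1.
The clause (~q_31) is unit, so q_31 = 0.
The clause (q_32) is unit, so q_32 = 1.
That conflicts with the unit clause (~q_32).
Neither q_11 = 1 nor q_11 = 0 works.
No assignment satisfies every clause.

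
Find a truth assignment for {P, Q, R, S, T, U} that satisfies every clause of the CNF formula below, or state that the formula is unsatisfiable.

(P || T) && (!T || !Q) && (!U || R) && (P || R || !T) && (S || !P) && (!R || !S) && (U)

P ↦ false; Q ↦ false; R ↦ true; S ↦ false; T ↦ true; U ↦ true

Unit clause (U) forces U = true.
Unit clause (R) forces R = true.
Unit clause (!S) forces S = false.
Unit clause (!P) forces P = false.
Unit clause (T) forces T = true.
Unit clause (!Q) forces Q = false.
Every clause now holds.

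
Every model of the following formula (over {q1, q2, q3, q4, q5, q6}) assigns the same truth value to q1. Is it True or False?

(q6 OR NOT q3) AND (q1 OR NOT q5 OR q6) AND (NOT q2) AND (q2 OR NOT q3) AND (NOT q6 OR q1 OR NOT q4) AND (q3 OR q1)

True

Suppose q1 = false.
Unit clause (NOT q2) forces q2 = false.
Unit clause (NOT q3) forces q3 = false.
But (q3) is also a unit clause — contradiction.
So every satisfying assignment has q1 = True.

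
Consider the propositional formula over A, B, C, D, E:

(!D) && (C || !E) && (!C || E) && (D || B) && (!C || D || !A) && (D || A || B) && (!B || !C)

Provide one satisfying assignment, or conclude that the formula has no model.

A ↦ true,  B ↦ true,  C ↦ false,  D ↦ false,  E ↦ false

Unit clause (!D) forces D = false.
Unit clause (B) forces B = true.
Unit clause (!C) forces C = false.
Unit clause (!E) forces E = false.
All clauses hold; A can take either value.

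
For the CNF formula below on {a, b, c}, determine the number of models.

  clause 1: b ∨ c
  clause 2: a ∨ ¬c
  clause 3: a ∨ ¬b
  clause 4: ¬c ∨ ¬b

There are 2^3 = 8 truth assignments over (a, b, c).
Check each against the 4 clauses (columns in the order a, b, c):
  F F F  ✗ fails (b ∨ c)
  F F T  ✗ fails (a ∨ ¬c)
  F T F  ✗ fails (a ∨ ¬b)
  F T T  ✗ fails (a ∨ ¬c)
  T F F  ✗ fails (b ∨ c)
  T F T  ✓ satisfies all
  T T F  ✓ satisfies all
  T T T  ✗ fails (¬c ∨ ¬b)
2 of the 8 rows are models.

2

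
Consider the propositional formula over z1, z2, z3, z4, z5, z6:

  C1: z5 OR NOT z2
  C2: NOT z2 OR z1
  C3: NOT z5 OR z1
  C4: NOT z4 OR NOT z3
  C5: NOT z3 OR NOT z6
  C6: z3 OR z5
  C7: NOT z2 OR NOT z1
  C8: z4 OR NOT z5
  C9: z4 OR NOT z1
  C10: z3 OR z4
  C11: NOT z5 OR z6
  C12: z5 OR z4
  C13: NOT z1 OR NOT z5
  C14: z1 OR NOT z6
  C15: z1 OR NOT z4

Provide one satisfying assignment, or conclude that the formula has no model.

Branch on z5: set z5 = true.
The clause (z1) is unit, so z1 = true.
That conflicts with the unit clause (NOT z1).
That branch fails; take z5 = false instead.
The clause (NOT z2) is unit, so z2 = false.
The clause (z3) is unit, so z3 = true.
The clause (NOT z4) is unit, so z4 = false.
That conflicts with the unit clause (z4).
Both values of z5 lead to a conflict.

UNSATISFIABLE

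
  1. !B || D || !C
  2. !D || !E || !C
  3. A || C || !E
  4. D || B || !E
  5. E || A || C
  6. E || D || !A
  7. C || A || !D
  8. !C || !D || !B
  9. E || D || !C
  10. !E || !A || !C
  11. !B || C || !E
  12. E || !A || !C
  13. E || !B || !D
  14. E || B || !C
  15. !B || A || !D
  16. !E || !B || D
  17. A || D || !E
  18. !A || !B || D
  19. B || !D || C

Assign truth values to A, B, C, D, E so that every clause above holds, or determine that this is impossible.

UNSATISFIABLE

Try B = false.
Try D = true.
From the singleton clause (C), C = true.
From the singleton clause (!E), E = false.
But (E) is also a unit clause — contradiction.
Undo D and try D = false.
From the singleton clause (!E), E = false.
From the singleton clause (!A), A = false.
From the singleton clause (C), C = true.
But (!C) is also a unit clause — contradiction.
Both values of D lead to a conflict.
Undo B and try B = true.
Try D = true.
From the singleton clause (!C), C = false.
From the singleton clause (A), A = true.
From the singleton clause (!E), E = false.
But (E) is also a unit clause — contradiction.
Undo D and try D = false.
From the singleton clause (!C), C = false.
From the singleton clause (!E), E = false.
From the singleton clause (A), A = true.
But (!A) is also a unit clause — contradiction.
Both values of D lead to a conflict.
Both values of B lead to a conflict.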